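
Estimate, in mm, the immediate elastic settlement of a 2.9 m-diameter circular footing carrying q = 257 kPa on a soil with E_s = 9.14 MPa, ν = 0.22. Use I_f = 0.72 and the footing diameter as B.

Immediate (elastic) settlement: S_e = q·B·(1−ν²)/E_s · I_f.
E_s = 9.14 MPa = 9140 kPa.
S_e = 257 × 2.9 × (1 − 0.22²) / 9140 × 0.72
    = 257 × 2.9 × 0.9516 / 9140 × 0.72
    = 0.05587 m = 55.87 mm

S_e ≈ 55.9 mm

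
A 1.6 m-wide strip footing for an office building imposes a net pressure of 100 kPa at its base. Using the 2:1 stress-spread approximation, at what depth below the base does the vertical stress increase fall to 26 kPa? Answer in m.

2:1 spreading — at depth z the loaded area has grown by z in each plan dimension:
qB/(B+z) = Δσ_z ⇒ z = qB/Δσ_z − B = 100×1.6/26 − 1.6 = 4.554 m

z ≈ 4.55 m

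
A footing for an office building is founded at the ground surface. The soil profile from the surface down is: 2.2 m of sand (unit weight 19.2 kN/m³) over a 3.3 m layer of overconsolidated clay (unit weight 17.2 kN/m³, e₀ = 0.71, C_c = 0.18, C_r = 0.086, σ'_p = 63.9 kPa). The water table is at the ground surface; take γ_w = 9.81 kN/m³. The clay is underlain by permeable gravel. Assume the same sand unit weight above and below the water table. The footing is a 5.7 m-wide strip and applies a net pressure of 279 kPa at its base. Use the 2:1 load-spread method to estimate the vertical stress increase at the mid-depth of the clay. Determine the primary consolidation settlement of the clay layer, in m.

Mid-depth of clay below the ground surface: z = 2.2 + 3.3/2 = 3.85 m.
Total vertical stress at mid-clay: σ_v = 19.2×2.2 + 17.2×1.65 = 70.62 kPa.
Pore pressure: u = 9.81×(3.85 − 0) = 37.769 kPa.
Initial effective stress: σ'_0 = σ_v − u = 70.62 − 37.769 = 32.851 kPa.
Stress increase at mid-clay by the 2:1 spreading method:
Δσ = qB/(B+z) = 279×5.7/(5.7+3.85) = 166.52 kPa
Final effective stress: σ'_f = 32.851 + 166.52 = 199.37 kPa.
σ'_f = 199.37 > σ'_p = 63.9 kPa, so the stress path crosses the preconsolidation pressure — recompression up to σ'_p, then virgin compression beyond:
S_c = H/(1+e₀)·[C_r·log₁₀(σ'_p/σ'_0) + C_c·log₁₀(σ'_f/σ'_p)]
    = 3.3/1.71 × [0.086×log₁₀(63.9/32.851) + 0.18×log₁₀(199.37/63.9)]
    = 1.9298 × [0.02485 + 0.088949] = 0.2196 m

S_c ≈ 0.22 m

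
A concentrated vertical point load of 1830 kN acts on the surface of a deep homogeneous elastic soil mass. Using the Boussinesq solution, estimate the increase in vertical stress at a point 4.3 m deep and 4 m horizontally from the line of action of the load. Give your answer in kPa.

Boussinesq vertical stress below a point load on an elastic half-space:
Δσ_z = 3P/(2πz²) · [1 + (r/z)²]^(−5/2)
r/z = 4/4.3 = 0.93023; [1+(r/z)²]^(−5/2) = 0.21043.
Δσ_z = 3×1830/(2π×4.3²) × 0.21043 = 47.256 × 0.21043 = 9.944 kPa

Δσ_z ≈ 9.94 kPa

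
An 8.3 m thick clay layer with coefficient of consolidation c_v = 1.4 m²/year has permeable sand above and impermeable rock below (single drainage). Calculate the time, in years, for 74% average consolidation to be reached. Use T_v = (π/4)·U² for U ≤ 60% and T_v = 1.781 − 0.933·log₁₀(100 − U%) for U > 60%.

Drainage path length: H_d = H = 8.3 m (single drainage).
U > 60%: T_v = 1.781 − 0.933·log₁₀(100 − 74) = 0.46083.
t = T_v·H_d²/c_v = 0.46083×8.3²/1.4 = 22.68 years.

t ≈ 22.7 years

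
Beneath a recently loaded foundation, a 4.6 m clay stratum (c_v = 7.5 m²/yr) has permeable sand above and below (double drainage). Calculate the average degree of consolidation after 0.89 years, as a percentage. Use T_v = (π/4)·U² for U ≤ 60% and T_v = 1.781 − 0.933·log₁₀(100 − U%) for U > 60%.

U ≈ 96.4 %

Drainage path length: H_d = H/2 = 2.3 m (double drainage).
T_v = c_v·t/H_d² = 7.5×0.89/2.3² = 1.2618.
T_v = 1.2618 corresponds to the U > 60% branch:
U = 1 − 10^((1.781 − T_v)/0.933)/100 = 0.964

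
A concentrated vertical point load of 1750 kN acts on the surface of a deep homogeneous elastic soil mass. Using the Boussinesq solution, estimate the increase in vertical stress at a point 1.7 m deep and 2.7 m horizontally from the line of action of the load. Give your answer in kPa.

Boussinesq vertical stress below a point load on an elastic half-space:
Δσ_z = 3P/(2πz²) · [1 + (r/z)²]^(−5/2)
r/z = 2.7/1.7 = 1.5882; [1+(r/z)²]^(−5/2) = 0.042941.
Δσ_z = 3×1750/(2π×1.7²) × 0.042941 = 289.12 × 0.042941 = 12.42 kPa

Δσ_z ≈ 12.4 kPa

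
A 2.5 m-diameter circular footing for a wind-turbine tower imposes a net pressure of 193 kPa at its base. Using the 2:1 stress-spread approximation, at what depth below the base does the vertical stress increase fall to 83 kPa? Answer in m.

2:1 spreading — at depth z the loaded area has grown by z in each plan dimension:
qD²/(D+z)² = Δσ_z ⇒ z = D(√(q/Δσ_z) − 1) = 2.5×(√(193/83) − 1) = 1.312 m

z ≈ 1.31 m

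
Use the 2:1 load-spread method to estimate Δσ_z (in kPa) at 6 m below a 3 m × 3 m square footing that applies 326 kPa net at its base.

Δσ_z ≈ 36.2 kPa

By the 2:1 method the load spreads at 1 horizontal : 2 vertical, so at depth z the loaded area has grown by z in each plan dimension:
Δσ = qBL/((B+z)(L+z)) = 326×3×3/((3+6)(3+6)) = 36.222 kPa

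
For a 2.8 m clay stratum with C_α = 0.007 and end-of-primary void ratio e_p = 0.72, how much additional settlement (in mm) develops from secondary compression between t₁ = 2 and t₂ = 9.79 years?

Secondary compression: S_s = C_α·H/(1+e_p)·log₁₀(t₂/t₁)
S_s = 0.007×2.8/(1+0.72)×log₁₀(9.79/2)
    = 0.0114 × 0.6898 = 0.00786 m

S_s ≈ 7.86 mm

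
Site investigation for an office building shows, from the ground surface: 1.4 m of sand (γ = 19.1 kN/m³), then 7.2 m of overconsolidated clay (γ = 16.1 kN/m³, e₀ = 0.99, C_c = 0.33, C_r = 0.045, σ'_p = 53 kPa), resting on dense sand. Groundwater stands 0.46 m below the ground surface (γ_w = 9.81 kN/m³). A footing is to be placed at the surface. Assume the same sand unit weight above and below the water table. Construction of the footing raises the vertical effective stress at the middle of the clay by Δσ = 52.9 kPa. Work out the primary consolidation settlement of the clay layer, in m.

S_c ≈ 0.312 m

Mid-depth of clay below the ground surface: z = 1.4 + 7.2/2 = 5 m.
Total vertical stress at mid-clay: σ_v = 19.1×1.4 + 16.1×3.6 = 84.7 kPa.
Pore pressure: u = 9.81×(5 − 0.46) = 44.537 kPa.
Initial effective stress: σ'_0 = σ_v − u = 84.7 − 44.537 = 40.163 kPa.
Final effective stress: σ'_f = 40.163 + 52.9 = 93.063 kPa.
σ'_f = 93.063 > σ'_p = 53 kPa, so the stress path crosses the preconsolidation pressure — recompression up to σ'_p, then virgin compression beyond:
S_c = H/(1+e₀)·[C_r·log₁₀(σ'_p/σ'_0) + C_c·log₁₀(σ'_f/σ'_p)]
    = 7.2/1.99 × [0.045×log₁₀(53/40.163) + 0.33×log₁₀(93.063/53)]
    = 3.6181 × [0.0054202 + 0.080685] = 0.3115 m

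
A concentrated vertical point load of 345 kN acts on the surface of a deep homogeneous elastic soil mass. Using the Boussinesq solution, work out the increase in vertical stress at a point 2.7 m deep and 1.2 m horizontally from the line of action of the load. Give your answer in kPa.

Boussinesq vertical stress below a point load on an elastic half-space:
Δσ_z = 3P/(2πz²) · [1 + (r/z)²]^(−5/2)
r/z = 1.2/2.7 = 0.44444; [1+(r/z)²]^(−5/2) = 0.63721.
Δσ_z = 3×345/(2π×2.7²) × 0.63721 = 22.596 × 0.63721 = 14.4 kPa

Δσ_z ≈ 14.4 kPa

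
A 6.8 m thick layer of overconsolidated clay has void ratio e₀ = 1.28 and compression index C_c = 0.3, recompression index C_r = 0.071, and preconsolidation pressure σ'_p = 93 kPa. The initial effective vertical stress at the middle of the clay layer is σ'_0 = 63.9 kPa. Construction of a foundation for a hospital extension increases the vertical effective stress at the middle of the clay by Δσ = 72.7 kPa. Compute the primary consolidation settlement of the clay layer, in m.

S_c ≈ 0.184 m

Final effective stress: σ'_f = 63.9 + 72.7 = 136.6 kPa.
σ'_f = 136.6 > σ'_p = 93 kPa, so the stress path crosses the preconsolidation pressure — recompression up to σ'_p, then virgin compression beyond:
S_c = H/(1+e₀)·[C_r·log₁₀(σ'_p/σ'_0) + C_c·log₁₀(σ'_f/σ'_p)]
    = 6.8/2.28 × [0.071×log₁₀(93/63.9) + 0.3×log₁₀(136.6/93)]
    = 2.9825 × [0.011572 + 0.05009] = 0.1839 m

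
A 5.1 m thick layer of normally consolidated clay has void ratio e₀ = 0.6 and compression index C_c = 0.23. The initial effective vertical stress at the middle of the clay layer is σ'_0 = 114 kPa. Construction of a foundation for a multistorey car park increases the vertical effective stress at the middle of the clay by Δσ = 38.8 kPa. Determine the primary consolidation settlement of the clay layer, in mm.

S_c ≈ 93.3 mm

Final effective stress: σ'_f = σ'_0 + Δσ = 114 + 38.8 = 152.8 kPa.
Normally consolidated clay, so the full stress increment lies on the virgin compression line:
S_c = C_c·H/(1+e₀)·log₁₀(σ'_f/σ'_0) = 0.23×5.1/(1+0.6)×log₁₀(152.8/114)
    = 0.73313 × 0.12722 = 0.09327 m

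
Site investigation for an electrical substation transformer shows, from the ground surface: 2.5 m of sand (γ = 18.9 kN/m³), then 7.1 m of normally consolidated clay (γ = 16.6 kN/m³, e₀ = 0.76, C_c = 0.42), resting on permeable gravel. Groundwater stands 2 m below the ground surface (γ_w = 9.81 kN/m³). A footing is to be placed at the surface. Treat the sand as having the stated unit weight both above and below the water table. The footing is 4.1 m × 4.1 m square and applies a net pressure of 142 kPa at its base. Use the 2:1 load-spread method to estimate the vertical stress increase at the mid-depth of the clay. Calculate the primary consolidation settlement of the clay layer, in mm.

Mid-depth of clay below the ground surface: z = 2.5 + 7.1/2 = 6.05 m.
Total vertical stress at mid-clay: σ_v = 18.9×2.5 + 16.6×3.55 = 106.18 kPa.
Pore pressure: u = 9.81×(6.05 − 2) = 39.73 kPa.
Initial effective stress: σ'_0 = σ_v − u = 106.18 − 39.73 = 66.45 kPa.
Stress increase at mid-clay by the 2:1 spreading method:
Δσ = qBL/((B+z)(L+z)) = 142×4.1×4.1/((4.1+6.05)(4.1+6.05)) = 23.17 kPa
Final effective stress: σ'_f = σ'_0 + Δσ = 66.45 + 23.17 = 89.62 kPa.
Normally consolidated clay, so the full stress increment lies on the virgin compression line:
S_c = C_c·H/(1+e₀)·log₁₀(σ'_f/σ'_0) = 0.42×7.1/(1+0.76)×log₁₀(89.62/66.45)
    = 1.6943 × 0.12991 = 0.2201 m

S_c ≈ 220 mm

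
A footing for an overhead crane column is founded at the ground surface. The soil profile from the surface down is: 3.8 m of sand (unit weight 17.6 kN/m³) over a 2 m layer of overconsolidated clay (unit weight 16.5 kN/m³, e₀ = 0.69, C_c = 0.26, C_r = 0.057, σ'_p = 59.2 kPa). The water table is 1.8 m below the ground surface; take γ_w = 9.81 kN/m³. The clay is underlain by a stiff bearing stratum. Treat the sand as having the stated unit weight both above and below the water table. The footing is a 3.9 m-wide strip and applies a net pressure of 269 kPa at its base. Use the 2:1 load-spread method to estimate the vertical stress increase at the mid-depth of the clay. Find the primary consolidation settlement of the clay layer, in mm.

S_c ≈ 147 mm

Mid-depth of clay below the ground surface: z = 3.8 + 2/2 = 4.8 m.
Total vertical stress at mid-clay: σ_v = 17.6×3.8 + 16.5×1 = 83.38 kPa.
Pore pressure: u = 9.81×(4.8 − 1.8) = 29.43 kPa.
Initial effective stress: σ'_0 = σ_v − u = 83.38 − 29.43 = 53.95 kPa.
Stress increase at mid-clay by the 2:1 spreading method:
Δσ = qB/(B+z) = 269×3.9/(3.9+4.8) = 120.59 kPa
Final effective stress: σ'_f = 53.95 + 120.59 = 174.54 kPa.
σ'_f = 174.54 > σ'_p = 59.2 kPa, so the stress path crosses the preconsolidation pressure — recompression up to σ'_p, then virgin compression beyond:
S_c = H/(1+e₀)·[C_r·log₁₀(σ'_p/σ'_0) + C_c·log₁₀(σ'_f/σ'_p)]
    = 2/1.69 × [0.057×log₁₀(59.2/53.95) + 0.26×log₁₀(174.54/59.2)]
    = 1.1834 × [0.0022988 + 0.12209] = 0.1472 m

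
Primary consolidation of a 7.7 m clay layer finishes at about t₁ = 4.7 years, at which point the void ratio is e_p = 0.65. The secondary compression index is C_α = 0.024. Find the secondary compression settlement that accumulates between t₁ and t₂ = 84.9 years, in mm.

Secondary compression: S_s = C_α·H/(1+e_p)·log₁₀(t₂/t₁)
S_s = 0.024×7.7/(1+0.65)×log₁₀(84.9/4.7)
    = 0.112 × 1.257 = 0.1408 m

S_s ≈ 141 mm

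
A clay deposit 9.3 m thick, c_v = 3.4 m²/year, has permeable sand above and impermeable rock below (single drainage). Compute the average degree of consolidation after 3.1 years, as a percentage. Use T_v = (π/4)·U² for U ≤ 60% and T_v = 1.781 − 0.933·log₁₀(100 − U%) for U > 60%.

U ≈ 39.4 %

Drainage path length: H_d = H = 9.3 m (single drainage).
T_v = c_v·t/H_d² = 3.4×3.1/9.3² = 0.12186.
T_v = 0.12186 corresponds to the U ≤ 60% branch:
U = √(4T_v/π) = 0.3939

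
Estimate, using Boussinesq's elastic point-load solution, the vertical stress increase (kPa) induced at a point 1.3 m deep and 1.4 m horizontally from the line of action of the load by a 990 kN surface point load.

Boussinesq vertical stress below a point load on an elastic half-space:
Δσ_z = 3P/(2πz²) · [1 + (r/z)²]^(−5/2)
r/z = 1.4/1.3 = 1.0769; [1+(r/z)²]^(−5/2) = 0.14588.
Δσ_z = 3×990/(2π×1.3²) × 0.14588 = 279.7 × 0.14588 = 40.8 kPa

Δσ_z ≈ 40.8 kPa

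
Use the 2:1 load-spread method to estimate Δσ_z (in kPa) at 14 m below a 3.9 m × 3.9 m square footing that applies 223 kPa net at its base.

Δσ_z ≈ 10.6 kPa

By the 2:1 method the load spreads at 1 horizontal : 2 vertical, so at depth z the loaded area has grown by z in each plan dimension:
Δσ = qBL/((B+z)(L+z)) = 223×3.9×3.9/((3.9+14)(3.9+14)) = 10.586 kPa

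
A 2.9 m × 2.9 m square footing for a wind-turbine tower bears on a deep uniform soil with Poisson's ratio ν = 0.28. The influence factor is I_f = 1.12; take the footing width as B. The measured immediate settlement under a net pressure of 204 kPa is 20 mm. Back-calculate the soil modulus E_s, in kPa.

S_e = q·B·(1−ν²)/E_s · I_f  ⇒  E_s = q·B·(1−ν²)·I_f / S_e.
E_s = 204 × 2.9 × 0.9216 × 1.12 / 0.02 = 30530 kPa

E_s ≈ 30500 kPa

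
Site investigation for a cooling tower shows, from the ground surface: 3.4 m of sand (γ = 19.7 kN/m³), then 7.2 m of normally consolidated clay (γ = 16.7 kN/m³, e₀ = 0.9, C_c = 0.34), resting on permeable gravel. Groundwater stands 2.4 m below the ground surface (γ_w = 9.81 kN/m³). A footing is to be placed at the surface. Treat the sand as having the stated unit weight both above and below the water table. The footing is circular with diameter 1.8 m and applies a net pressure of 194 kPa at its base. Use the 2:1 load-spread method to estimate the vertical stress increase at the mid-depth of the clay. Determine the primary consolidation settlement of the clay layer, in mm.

Mid-depth of clay below the ground surface: z = 3.4 + 7.2/2 = 7 m.
Total vertical stress at mid-clay: σ_v = 19.7×3.4 + 16.7×3.6 = 127.1 kPa.
Pore pressure: u = 9.81×(7 − 2.4) = 45.126 kPa.
Initial effective stress: σ'_0 = σ_v − u = 127.1 − 45.126 = 81.974 kPa.
Stress increase at mid-clay by the 2:1 spreading method:
Δσ ≈ qD²/(D+z)² = 194×1.8²/(1.8+7)² = 8.1167 kPa
Final effective stress: σ'_f = σ'_0 + Δσ = 81.974 + 8.1167 = 90.091 kPa.
Normally consolidated clay, so the full stress increment lies on the virgin compression line:
S_c = C_c·H/(1+e₀)·log₁₀(σ'_f/σ'_0) = 0.34×7.2/(1+0.9)×log₁₀(90.091/81.974)
    = 1.2884 × 0.041005 = 0.05283 m

S_c ≈ 52.8 mm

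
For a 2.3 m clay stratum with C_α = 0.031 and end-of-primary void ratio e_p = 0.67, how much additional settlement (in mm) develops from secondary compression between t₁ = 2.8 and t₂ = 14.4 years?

Secondary compression: S_s = C_α·H/(1+e_p)·log₁₀(t₂/t₁)
S_s = 0.031×2.3/(1+0.67)×log₁₀(14.4/2.8)
    = 0.04269 × 0.7112 = 0.03036 m

S_s ≈ 30.4 mm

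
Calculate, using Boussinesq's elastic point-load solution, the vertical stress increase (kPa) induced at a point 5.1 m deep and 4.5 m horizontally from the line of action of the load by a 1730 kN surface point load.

Δσ_z ≈ 7.53 kPa

Boussinesq vertical stress below a point load on an elastic half-space:
Δσ_z = 3P/(2πz²) · [1 + (r/z)²]^(−5/2)
r/z = 4.5/5.1 = 0.88235; [1+(r/z)²]^(−5/2) = 0.23705.
Δσ_z = 3×1730/(2π×5.1²) × 0.23705 = 31.758 × 0.23705 = 7.528 kPa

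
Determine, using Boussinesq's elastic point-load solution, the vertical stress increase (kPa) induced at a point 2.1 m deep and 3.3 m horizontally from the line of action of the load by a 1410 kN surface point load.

Δσ_z ≈ 6.81 kPa

Boussinesq vertical stress below a point load on an elastic half-space:
Δσ_z = 3P/(2πz²) · [1 + (r/z)²]^(−5/2)
r/z = 3.3/2.1 = 1.5714; [1+(r/z)²]^(−5/2) = 0.044603.
Δσ_z = 3×1410/(2π×2.1²) × 0.044603 = 152.66 × 0.044603 = 6.809 kPa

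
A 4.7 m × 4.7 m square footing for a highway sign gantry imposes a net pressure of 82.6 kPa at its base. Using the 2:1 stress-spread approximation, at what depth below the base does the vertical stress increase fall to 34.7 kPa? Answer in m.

2:1 spreading — at depth z the loaded area has grown by z in each plan dimension:
qB²/(B+z)² = Δσ_z ⇒ z = B(√(q/Δσ_z) − 1) = 4.7×(√(82.6/34.7) − 1) = 2.551 m

z ≈ 2.55 m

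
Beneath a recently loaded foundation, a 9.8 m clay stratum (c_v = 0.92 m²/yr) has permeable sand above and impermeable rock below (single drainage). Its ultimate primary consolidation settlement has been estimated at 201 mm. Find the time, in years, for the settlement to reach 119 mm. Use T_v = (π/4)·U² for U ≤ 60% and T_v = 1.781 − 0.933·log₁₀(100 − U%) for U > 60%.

Drainage path length: H_d = H = 9.8 m (single drainage).
U = S(t)/S_ult = 119/201 = 0.592.
U ≤ 60%: T_v = (π/4)·U² = (π/4)×0.59204² = 0.27529.
t = T_v·H_d²/c_v = 0.27529×9.8²/0.92 = 28.74 years.

t ≈ 28.7 years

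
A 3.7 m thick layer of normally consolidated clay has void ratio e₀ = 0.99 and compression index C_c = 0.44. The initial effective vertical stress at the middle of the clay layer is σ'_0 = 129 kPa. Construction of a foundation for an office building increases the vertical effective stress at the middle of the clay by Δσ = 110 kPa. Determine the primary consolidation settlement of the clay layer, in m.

Final effective stress: σ'_f = σ'_0 + Δσ = 129 + 110 = 239 kPa.
Normally consolidated clay, so the full stress increment lies on the virgin compression line:
S_c = C_c·H/(1+e₀)·log₁₀(σ'_f/σ'_0) = 0.44×3.7/(1+0.99)×log₁₀(239/129)
    = 0.81809 × 0.26781 = 0.2191 m

S_c ≈ 0.219 m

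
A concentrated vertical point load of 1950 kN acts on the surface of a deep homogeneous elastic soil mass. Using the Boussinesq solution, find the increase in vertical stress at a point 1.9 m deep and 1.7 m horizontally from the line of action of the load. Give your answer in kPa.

Boussinesq vertical stress below a point load on an elastic half-space:
Δσ_z = 3P/(2πz²) · [1 + (r/z)²]^(−5/2)
r/z = 1.7/1.9 = 0.89474; [1+(r/z)²]^(−5/2) = 0.22987.
Δσ_z = 3×1950/(2π×1.9²) × 0.22987 = 257.91 × 0.22987 = 59.29 kPa

Δσ_z ≈ 59.3 kPa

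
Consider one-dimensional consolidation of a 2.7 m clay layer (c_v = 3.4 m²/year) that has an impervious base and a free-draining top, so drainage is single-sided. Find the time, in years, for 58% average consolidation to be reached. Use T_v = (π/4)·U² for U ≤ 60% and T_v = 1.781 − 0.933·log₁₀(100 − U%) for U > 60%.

t ≈ 0.566 years

Drainage path length: H_d = H = 2.7 m (single drainage).
U ≤ 60%: T_v = (π/4)·U² = (π/4)×0.58² = 0.26421.
t = T_v·H_d²/c_v = 0.26421×2.7²/3.4 = 0.5665 years.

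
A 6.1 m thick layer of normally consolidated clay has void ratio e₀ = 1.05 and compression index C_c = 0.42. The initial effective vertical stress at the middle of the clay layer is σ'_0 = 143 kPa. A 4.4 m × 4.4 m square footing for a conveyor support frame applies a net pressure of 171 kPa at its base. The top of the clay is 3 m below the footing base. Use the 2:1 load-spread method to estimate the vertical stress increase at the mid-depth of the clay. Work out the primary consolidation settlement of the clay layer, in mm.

S_c ≈ 104 mm

Mid-depth of clay below the footing base: z = 3 + 6.1/2 = 6.05 m.
Stress increase at mid-clay by the 2:1 spreading method:
Δσ = qBL/((B+z)(L+z)) = 171×4.4×4.4/((4.4+6.05)(4.4+6.05)) = 30.316 kPa
Final effective stress: σ'_f = σ'_0 + Δσ = 143 + 30.316 = 173.32 kPa.
Normally consolidated clay, so the full stress increment lies on the virgin compression line:
S_c = C_c·H/(1+e₀)·log₁₀(σ'_f/σ'_0) = 0.42×6.1/(1+1.05)×log₁₀(173.32/143)
    = 1.2498 × 0.083513 = 0.1044 m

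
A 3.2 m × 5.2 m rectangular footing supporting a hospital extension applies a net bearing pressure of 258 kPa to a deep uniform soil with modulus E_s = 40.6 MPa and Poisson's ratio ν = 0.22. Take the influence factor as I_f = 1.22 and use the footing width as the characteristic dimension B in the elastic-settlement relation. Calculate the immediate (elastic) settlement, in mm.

Immediate (elastic) settlement: S_e = q·B·(1−ν²)/E_s · I_f.
E_s = 40.6 MPa = 40600 kPa.
S_e = 258 × 3.2 × (1 − 0.22²) / 40600 × 1.22
    = 258 × 3.2 × 0.9516 / 40600 × 1.22
    = 0.02361 m = 23.61 mm

S_e ≈ 23.6 mm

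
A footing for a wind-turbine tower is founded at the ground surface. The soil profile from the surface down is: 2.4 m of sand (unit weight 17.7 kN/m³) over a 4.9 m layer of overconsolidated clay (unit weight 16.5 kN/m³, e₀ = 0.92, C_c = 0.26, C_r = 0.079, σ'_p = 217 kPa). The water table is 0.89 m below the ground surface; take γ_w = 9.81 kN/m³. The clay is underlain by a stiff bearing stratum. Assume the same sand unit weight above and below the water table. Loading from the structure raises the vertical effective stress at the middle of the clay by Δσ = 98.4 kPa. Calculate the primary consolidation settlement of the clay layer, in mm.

S_c ≈ 103 mm

Mid-depth of clay below the ground surface: z = 2.4 + 4.9/2 = 4.85 m.
Total vertical stress at mid-clay: σ_v = 17.7×2.4 + 16.5×2.45 = 82.905 kPa.
Pore pressure: u = 9.81×(4.85 − 0.89) = 38.848 kPa.
Initial effective stress: σ'_0 = σ_v − u = 82.905 − 38.848 = 44.057 kPa.
Final effective stress: σ'_f = 44.057 + 98.4 = 142.46 kPa.
σ'_f = 142.46 ≤ σ'_p = 217 kPa, so the clay remains overconsolidated and only the recompression index applies:
S_c = C_r·H/(1+e₀)·log₁₀(σ'_f/σ'_0) = 0.079×4.9/1.92×log₁₀(142.46/44.057)
    = 0.20162 × 0.50968 = 0.1028 m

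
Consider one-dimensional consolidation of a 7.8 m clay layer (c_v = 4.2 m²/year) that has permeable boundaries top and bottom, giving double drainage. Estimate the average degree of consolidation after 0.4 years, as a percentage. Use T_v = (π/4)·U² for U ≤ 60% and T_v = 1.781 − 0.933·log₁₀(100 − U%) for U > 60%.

U ≈ 37.5 %

Drainage path length: H_d = H/2 = 3.9 m (double drainage).
T_v = c_v·t/H_d² = 4.2×0.4/3.9² = 0.11045.
T_v = 0.11045 corresponds to the U ≤ 60% branch:
U = √(4T_v/π) = 0.375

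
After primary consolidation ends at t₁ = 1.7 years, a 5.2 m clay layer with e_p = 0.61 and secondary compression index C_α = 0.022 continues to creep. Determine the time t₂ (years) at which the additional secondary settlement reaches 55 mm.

S_s = C_α·H/(1+e_p)·log₁₀(t₂/t₁) ⇒ log₁₀(t₂/t₁) = S_s·(1+e_p)/(C_α·H).
log₁₀(t₂/t₁) = 0.055 × (1+0.61) / (0.022×5.2) = 0.774
t₂ = t₁ × 10^0.774 = 1.7 × 5.943 = 10.1 years

t₂ ≈ 10.1 years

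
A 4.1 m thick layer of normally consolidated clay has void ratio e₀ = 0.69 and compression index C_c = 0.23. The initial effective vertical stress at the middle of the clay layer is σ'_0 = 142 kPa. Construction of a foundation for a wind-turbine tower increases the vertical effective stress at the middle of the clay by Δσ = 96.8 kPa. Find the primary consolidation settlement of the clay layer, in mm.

Final effective stress: σ'_f = σ'_0 + Δσ = 142 + 96.8 = 238.8 kPa.
Normally consolidated clay, so the full stress increment lies on the virgin compression line:
S_c = C_c·H/(1+e₀)·log₁₀(σ'_f/σ'_0) = 0.23×4.1/(1+0.69)×log₁₀(238.8/142)
    = 0.55799 × 0.22575 = 0.126 m

S_c ≈ 126 mm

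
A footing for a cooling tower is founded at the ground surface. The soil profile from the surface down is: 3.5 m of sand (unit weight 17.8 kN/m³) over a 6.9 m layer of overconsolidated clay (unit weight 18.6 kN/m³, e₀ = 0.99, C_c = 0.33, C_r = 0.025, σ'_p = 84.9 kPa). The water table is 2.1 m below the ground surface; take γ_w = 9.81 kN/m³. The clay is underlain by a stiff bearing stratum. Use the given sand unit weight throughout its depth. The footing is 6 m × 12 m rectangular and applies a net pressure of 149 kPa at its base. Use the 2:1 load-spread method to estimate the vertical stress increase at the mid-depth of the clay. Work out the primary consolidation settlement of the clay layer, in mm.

S_c ≈ 185 mm

Mid-depth of clay below the ground surface: z = 3.5 + 6.9/2 = 6.95 m.
Total vertical stress at mid-clay: σ_v = 17.8×3.5 + 18.6×3.45 = 126.47 kPa.
Pore pressure: u = 9.81×(6.95 − 2.1) = 47.578 kPa.
Initial effective stress: σ'_0 = σ_v − u = 126.47 − 47.578 = 78.892 kPa.
Stress increase at mid-clay by the 2:1 spreading method:
Δσ = qBL/((B+z)(L+z)) = 149×6×12/((6+6.95)(12+6.95)) = 43.716 kPa
Final effective stress: σ'_f = 78.892 + 43.716 = 122.61 kPa.
σ'_f = 122.61 > σ'_p = 84.9 kPa, so the stress path crosses the preconsolidation pressure — recompression up to σ'_p, then virgin compression beyond:
S_c = H/(1+e₀)·[C_r·log₁₀(σ'_p/σ'_0) + C_c·log₁₀(σ'_f/σ'_p)]
    = 6.9/1.99 × [0.025×log₁₀(84.9/78.892) + 0.33×log₁₀(122.61/84.9)]
    = 3.4673 × [0.00079687 + 0.052674] = 0.1854 m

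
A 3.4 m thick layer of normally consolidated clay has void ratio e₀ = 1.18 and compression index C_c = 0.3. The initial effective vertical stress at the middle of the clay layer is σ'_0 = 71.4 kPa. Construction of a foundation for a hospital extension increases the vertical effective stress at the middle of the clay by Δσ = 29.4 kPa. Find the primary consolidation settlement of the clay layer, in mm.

S_c ≈ 70.1 mm

Final effective stress: σ'_f = σ'_0 + Δσ = 71.4 + 29.4 = 100.8 kPa.
Normally consolidated clay, so the full stress increment lies on the virgin compression line:
S_c = C_c·H/(1+e₀)·log₁₀(σ'_f/σ'_0) = 0.3×3.4/(1+1.18)×log₁₀(100.8/71.4)
    = 0.46789 × 0.14976 = 0.07007 m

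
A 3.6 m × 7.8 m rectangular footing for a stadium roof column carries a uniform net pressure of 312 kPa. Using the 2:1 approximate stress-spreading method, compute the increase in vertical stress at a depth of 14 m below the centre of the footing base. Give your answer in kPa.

Δσ_z ≈ 22.8 kPa

By the 2:1 method the load spreads at 1 horizontal : 2 vertical, so at depth z the loaded area has grown by z in each plan dimension:
Δσ = qBL/((B+z)(L+z)) = 312×3.6×7.8/((3.6+14)(7.8+14)) = 22.834 kPa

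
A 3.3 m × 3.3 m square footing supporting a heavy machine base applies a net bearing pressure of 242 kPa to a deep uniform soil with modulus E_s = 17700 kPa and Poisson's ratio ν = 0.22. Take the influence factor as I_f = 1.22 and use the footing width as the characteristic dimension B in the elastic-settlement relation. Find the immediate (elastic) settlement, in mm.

Immediate (elastic) settlement: S_e = q·B·(1−ν²)/E_s · I_f.
S_e = 242 × 3.3 × (1 − 0.22²) / 17700 × 1.22
    = 242 × 3.3 × 0.9516 / 17700 × 1.22
    = 0.05238 m = 52.38 mm

S_e ≈ 52.4 mm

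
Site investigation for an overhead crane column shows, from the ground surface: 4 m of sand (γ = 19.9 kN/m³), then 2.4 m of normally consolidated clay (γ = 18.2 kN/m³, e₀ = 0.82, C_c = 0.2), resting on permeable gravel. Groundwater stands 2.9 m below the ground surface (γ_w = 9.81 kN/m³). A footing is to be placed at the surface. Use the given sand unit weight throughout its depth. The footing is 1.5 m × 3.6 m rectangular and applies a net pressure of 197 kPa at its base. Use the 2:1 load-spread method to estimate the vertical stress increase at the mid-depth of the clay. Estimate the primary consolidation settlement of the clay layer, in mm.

Mid-depth of clay below the ground surface: z = 4 + 2.4/2 = 5.2 m.
Total vertical stress at mid-clay: σ_v = 19.9×4 + 18.2×1.2 = 101.44 kPa.
Pore pressure: u = 9.81×(5.2 − 2.9) = 22.563 kPa.
Initial effective stress: σ'_0 = σ_v − u = 101.44 − 22.563 = 78.877 kPa.
Stress increase at mid-clay by the 2:1 spreading method:
Δσ = qBL/((B+z)(L+z)) = 197×1.5×3.6/((1.5+5.2)(3.6+5.2)) = 18.043 kPa
Final effective stress: σ'_f = σ'_0 + Δσ = 78.877 + 18.043 = 96.92 kPa.
Normally consolidated clay, so the full stress increment lies on the virgin compression line:
S_c = C_c·H/(1+e₀)·log₁₀(σ'_f/σ'_0) = 0.2×2.4/(1+0.82)×log₁₀(96.92/78.877)
    = 0.26374 × 0.089463 = 0.02359 m

S_c ≈ 23.6 mm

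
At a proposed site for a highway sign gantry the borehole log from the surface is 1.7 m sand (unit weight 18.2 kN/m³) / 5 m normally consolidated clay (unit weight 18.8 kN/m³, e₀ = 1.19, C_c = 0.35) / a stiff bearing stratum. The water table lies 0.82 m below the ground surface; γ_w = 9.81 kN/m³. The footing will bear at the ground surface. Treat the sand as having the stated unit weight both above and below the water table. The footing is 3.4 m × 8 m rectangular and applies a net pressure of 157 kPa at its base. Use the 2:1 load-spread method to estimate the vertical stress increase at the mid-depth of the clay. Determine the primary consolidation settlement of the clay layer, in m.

Mid-depth of clay below the ground surface: z = 1.7 + 5/2 = 4.2 m.
Total vertical stress at mid-clay: σ_v = 18.2×1.7 + 18.8×2.5 = 77.94 kPa.
Pore pressure: u = 9.81×(4.2 − 0.82) = 33.158 kPa.
Initial effective stress: σ'_0 = σ_v − u = 77.94 − 33.158 = 44.782 kPa.
Stress increase at mid-clay by the 2:1 spreading method:
Δσ = qBL/((B+z)(L+z)) = 157×3.4×8/((3.4+4.2)(8+4.2)) = 46.057 kPa
Final effective stress: σ'_f = σ'_0 + Δσ = 44.782 + 46.057 = 90.839 kPa.
Normally consolidated clay, so the full stress increment lies on the virgin compression line:
S_c = C_c·H/(1+e₀)·log₁₀(σ'_f/σ'_0) = 0.35×5/(1+1.19)×log₁₀(90.839/44.782)
    = 0.79909 × 0.30717 = 0.2455 m

S_c ≈ 0.245 m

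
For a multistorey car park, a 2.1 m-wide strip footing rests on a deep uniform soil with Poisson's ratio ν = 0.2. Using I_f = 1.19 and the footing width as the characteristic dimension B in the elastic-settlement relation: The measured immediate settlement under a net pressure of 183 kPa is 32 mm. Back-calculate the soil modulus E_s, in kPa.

S_e = q·B·(1−ν²)/E_s · I_f  ⇒  E_s = q·B·(1−ν²)·I_f / S_e.
E_s = 183 × 2.1 × 0.96 × 1.19 / 0.032 = 13720 kPa

E_s ≈ 13700 kPa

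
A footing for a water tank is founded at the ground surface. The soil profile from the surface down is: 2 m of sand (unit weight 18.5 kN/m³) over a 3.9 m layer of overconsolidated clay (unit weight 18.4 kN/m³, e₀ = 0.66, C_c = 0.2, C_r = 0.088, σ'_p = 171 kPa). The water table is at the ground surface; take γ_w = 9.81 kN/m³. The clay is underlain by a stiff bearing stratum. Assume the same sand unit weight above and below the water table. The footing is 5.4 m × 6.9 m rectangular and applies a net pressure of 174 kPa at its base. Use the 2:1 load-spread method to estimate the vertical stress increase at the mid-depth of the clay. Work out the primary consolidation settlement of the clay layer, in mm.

S_c ≈ 94.7 mm

Mid-depth of clay below the ground surface: z = 2 + 3.9/2 = 3.95 m.
Total vertical stress at mid-clay: σ_v = 18.5×2 + 18.4×1.95 = 72.88 kPa.
Pore pressure: u = 9.81×(3.95 − 0) = 38.75 kPa.
Initial effective stress: σ'_0 = σ_v − u = 72.88 − 38.75 = 34.13 kPa.
Stress increase at mid-clay by the 2:1 spreading method:
Δσ = qBL/((B+z)(L+z)) = 174×5.4×6.9/((5.4+3.95)(6.9+3.95)) = 63.907 kPa
Final effective stress: σ'_f = 34.13 + 63.907 = 98.037 kPa.
σ'_f = 98.037 ≤ σ'_p = 171 kPa, so the clay remains overconsolidated and only the recompression index applies:
S_c = C_r·H/(1+e₀)·log₁₀(σ'_f/σ'_0) = 0.088×3.9/1.66×log₁₀(98.037/34.13)
    = 0.20675 × 0.45825 = 0.09474 m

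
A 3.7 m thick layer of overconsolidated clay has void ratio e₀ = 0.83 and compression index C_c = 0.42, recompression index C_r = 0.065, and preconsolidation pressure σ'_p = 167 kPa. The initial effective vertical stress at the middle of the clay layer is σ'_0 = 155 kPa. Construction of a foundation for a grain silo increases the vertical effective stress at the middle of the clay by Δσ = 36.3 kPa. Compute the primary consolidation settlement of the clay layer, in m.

S_c ≈ 0.0544 m

Final effective stress: σ'_f = 155 + 36.3 = 191.3 kPa.
σ'_f = 191.3 > σ'_p = 167 kPa, so the stress path crosses the preconsolidation pressure — recompression up to σ'_p, then virgin compression beyond:
S_c = H/(1+e₀)·[C_r·log₁₀(σ'_p/σ'_0) + C_c·log₁₀(σ'_f/σ'_p)]
    = 3.7/1.83 × [0.065×log₁₀(167/155) + 0.42×log₁₀(191.3/167)]
    = 2.0219 × [0.002105 + 0.024779] = 0.05436 m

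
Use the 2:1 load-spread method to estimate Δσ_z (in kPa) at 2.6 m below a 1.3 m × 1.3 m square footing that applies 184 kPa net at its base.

By the 2:1 method the load spreads at 1 horizontal : 2 vertical, so at depth z the loaded area has grown by z in each plan dimension:
Δσ = qBL/((B+z)(L+z)) = 184×1.3×1.3/((1.3+2.6)(1.3+2.6)) = 20.444 kPa

Δσ_z ≈ 20.4 kPa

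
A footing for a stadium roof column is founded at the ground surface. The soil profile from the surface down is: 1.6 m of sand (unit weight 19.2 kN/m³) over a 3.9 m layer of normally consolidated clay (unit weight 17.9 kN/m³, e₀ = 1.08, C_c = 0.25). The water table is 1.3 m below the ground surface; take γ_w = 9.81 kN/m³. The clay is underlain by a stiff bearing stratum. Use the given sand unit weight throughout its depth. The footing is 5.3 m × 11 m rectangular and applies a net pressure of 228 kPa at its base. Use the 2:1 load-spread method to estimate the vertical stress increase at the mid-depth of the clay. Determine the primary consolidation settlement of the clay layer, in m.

Mid-depth of clay below the ground surface: z = 1.6 + 3.9/2 = 3.55 m.
Total vertical stress at mid-clay: σ_v = 19.2×1.6 + 17.9×1.95 = 65.625 kPa.
Pore pressure: u = 9.81×(3.55 − 1.3) = 22.073 kPa.
Initial effective stress: σ'_0 = σ_v − u = 65.625 − 22.073 = 43.552 kPa.
Stress increase at mid-clay by the 2:1 spreading method:
Δσ = qBL/((B+z)(L+z)) = 228×5.3×11/((5.3+3.55)(11+3.55)) = 103.23 kPa
Final effective stress: σ'_f = σ'_0 + Δσ = 43.552 + 103.23 = 146.78 kPa.
Normally consolidated clay, so the full stress increment lies on the virgin compression line:
S_c = C_c·H/(1+e₀)·log₁₀(σ'_f/σ'_0) = 0.25×3.9/(1+1.08)×log₁₀(146.78/43.552)
    = 0.46875 × 0.52766 = 0.2473 m

S_c ≈ 0.247 m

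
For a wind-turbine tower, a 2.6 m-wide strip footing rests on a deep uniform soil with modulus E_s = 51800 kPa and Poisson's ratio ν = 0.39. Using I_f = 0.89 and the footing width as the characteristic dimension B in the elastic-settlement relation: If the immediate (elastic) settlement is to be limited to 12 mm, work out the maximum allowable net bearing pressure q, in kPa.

q ≈ 317 kPa

S_e = q·B·(1−ν²)/E_s · I_f  ⇒  q = S_e·E_s / (B·(1−ν²)·I_f).
q = 0.012 × 51800 / (2.6 × 0.8479 × 0.89) = 316.8 kPa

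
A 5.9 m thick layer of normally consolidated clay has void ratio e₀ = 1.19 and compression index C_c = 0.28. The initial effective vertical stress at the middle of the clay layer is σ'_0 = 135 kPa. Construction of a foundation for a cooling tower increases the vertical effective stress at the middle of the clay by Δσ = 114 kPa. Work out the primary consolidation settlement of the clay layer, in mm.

S_c ≈ 201 mm

Final effective stress: σ'_f = σ'_0 + Δσ = 135 + 114 = 249 kPa.
Normally consolidated clay, so the full stress increment lies on the virgin compression line:
S_c = C_c·H/(1+e₀)·log₁₀(σ'_f/σ'_0) = 0.28×5.9/(1+1.19)×log₁₀(249/135)
    = 0.75434 × 0.26587 = 0.2006 m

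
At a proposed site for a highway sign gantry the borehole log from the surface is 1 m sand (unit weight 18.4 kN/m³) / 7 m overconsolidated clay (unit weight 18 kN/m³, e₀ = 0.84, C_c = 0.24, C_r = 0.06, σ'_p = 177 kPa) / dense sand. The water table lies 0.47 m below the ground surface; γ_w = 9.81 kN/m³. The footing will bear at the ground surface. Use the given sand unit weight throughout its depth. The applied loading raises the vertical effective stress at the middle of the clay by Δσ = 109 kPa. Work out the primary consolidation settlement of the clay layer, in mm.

S_c ≈ 127 mm

Mid-depth of clay below the ground surface: z = 1 + 7/2 = 4.5 m.
Total vertical stress at mid-clay: σ_v = 18.4×1 + 18×3.5 = 81.4 kPa.
Pore pressure: u = 9.81×(4.5 − 0.47) = 39.534 kPa.
Initial effective stress: σ'_0 = σ_v − u = 81.4 − 39.534 = 41.866 kPa.
Final effective stress: σ'_f = 41.866 + 109 = 150.87 kPa.
σ'_f = 150.87 ≤ σ'_p = 177 kPa, so the clay remains overconsolidated and only the recompression index applies:
S_c = C_r·H/(1+e₀)·log₁₀(σ'_f/σ'_0) = 0.06×7/1.84×log₁₀(150.87/41.866)
    = 0.22826 × 0.55674 = 0.1271 m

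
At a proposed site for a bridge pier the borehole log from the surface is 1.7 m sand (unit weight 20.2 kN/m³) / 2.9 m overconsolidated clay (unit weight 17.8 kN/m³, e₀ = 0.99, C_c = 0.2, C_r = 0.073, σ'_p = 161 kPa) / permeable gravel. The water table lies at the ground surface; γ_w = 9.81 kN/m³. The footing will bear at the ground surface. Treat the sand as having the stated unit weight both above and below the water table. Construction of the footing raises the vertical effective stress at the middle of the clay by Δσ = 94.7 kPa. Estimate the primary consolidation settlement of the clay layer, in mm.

Mid-depth of clay below the ground surface: z = 1.7 + 2.9/2 = 3.15 m.
Total vertical stress at mid-clay: σ_v = 20.2×1.7 + 17.8×1.45 = 60.15 kPa.
Pore pressure: u = 9.81×(3.15 − 0) = 30.902 kPa.
Initial effective stress: σ'_0 = σ_v − u = 60.15 − 30.902 = 29.248 kPa.
Final effective stress: σ'_f = 29.248 + 94.7 = 123.95 kPa.
σ'_f = 123.95 ≤ σ'_p = 161 kPa, so the clay remains overconsolidated and only the recompression index applies:
S_c = C_r·H/(1+e₀)·log₁₀(σ'_f/σ'_0) = 0.073×2.9/1.99×log₁₀(123.95/29.248)
    = 0.10638 × 0.62715 = 0.06672 m

S_c ≈ 66.7 mm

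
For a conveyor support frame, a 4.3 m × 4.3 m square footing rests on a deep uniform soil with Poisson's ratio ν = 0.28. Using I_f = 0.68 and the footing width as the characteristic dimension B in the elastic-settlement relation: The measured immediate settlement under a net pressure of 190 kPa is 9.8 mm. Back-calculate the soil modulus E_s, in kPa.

S_e = q·B·(1−ν²)/E_s · I_f  ⇒  E_s = q·B·(1−ν²)·I_f / S_e.
E_s = 190 × 4.3 × 0.9216 × 0.68 / 0.0098 = 52250 kPa

E_s ≈ 52200 kPa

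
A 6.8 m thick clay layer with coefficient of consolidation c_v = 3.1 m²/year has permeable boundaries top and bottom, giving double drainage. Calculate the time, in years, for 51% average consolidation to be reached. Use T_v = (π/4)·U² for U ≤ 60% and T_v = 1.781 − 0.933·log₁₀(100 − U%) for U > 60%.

Drainage path length: H_d = H/2 = 3.4 m (double drainage).
U ≤ 60%: T_v = (π/4)·U² = (π/4)×0.51² = 0.20428.
t = T_v·H_d²/c_v = 0.20428×3.4²/3.1 = 0.7618 years.

t ≈ 0.762 years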